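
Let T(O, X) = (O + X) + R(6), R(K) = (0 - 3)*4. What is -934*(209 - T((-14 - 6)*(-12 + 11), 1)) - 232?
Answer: -187032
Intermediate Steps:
R(K) = -12 (R(K) = -3*4 = -12)
T(O, X) = -12 + O + X (T(O, X) = (O + X) - 12 = -12 + O + X)
-934*(209 - T((-14 - 6)*(-12 + 11), 1)) - 232 = -934*(209 - (-12 + (-14 - 6)*(-12 + 11) + 1)) - 232 = -934*(209 - (-12 - 20*(-1) + 1)) - 232 = -934*(209 - (-12 + 20 + 1)) - 232 = -934*(209 - 1*9) - 232 = -934*(209 - 9) - 232 = -934*200 - 232 = -186800 - 232 = -187032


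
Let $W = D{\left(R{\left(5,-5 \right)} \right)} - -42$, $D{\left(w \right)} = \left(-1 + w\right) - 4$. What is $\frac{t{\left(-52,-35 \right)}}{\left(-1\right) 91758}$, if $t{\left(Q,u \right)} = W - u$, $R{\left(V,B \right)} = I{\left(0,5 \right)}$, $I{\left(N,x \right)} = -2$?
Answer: $- \frac{35}{45879} \approx -0.00076288$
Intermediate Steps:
$R{\left(V,B \right)} = -2$
$D{\left(w \right)} = -5 + w$
$W = 35$ ($W = \left(-5 - 2\right) - -42 = -7 + 42 = 35$)
$t{\left(Q,u \right)} = 35 - u$
$\frac{t{\left(-52,-35 \right)}}{\left(-1\right) 91758} = \frac{35 - -35}{\left(-1\right) 91758} = \frac{35 + 35}{-91758} = 70 \left(- \frac{1}{91758}\right) = - \frac{35}{45879}$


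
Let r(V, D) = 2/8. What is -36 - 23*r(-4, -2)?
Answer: -167/4 ≈ -41.750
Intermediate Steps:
r(V, D) = ¼ (r(V, D) = 2*(⅛) = ¼)
-36 - 23*r(-4, -2) = -36 - 23*¼ = -36 - 23/4 = -167/4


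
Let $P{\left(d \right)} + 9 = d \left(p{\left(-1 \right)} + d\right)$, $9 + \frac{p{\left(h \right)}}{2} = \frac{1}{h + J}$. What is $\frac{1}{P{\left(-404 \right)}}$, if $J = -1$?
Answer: $\frac{1}{170883} \approx 5.852 \cdot 10^{-6}$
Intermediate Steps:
$p{\left(h \right)} = -18 + \frac{2}{-1 + h}$ ($p{\left(h \right)} = -18 + \frac{2}{h - 1} = -18 + \frac{2}{-1 + h}$)
$P{\left(d \right)} = -9 + d \left(-19 + d\right)$ ($P{\left(d \right)} = -9 + d \left(\frac{2 \left(10 - -9\right)}{-1 - 1} + d\right) = -9 + d \left(\frac{2 \left(10 + 9\right)}{-2} + d\right) = -9 + d \left(2 \left(- \frac{1}{2}\right) 19 + d\right) = -9 + d \left(-19 + d\right)$)
$\frac{1}{P{\left(-404 \right)}} = \frac{1}{-9 + \left(-404\right)^{2} - -7676} = \frac{1}{-9 + 163216 + 7676} = \frac{1}{170883}$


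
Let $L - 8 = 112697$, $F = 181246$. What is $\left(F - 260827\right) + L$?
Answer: $33124$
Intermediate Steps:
$L = 112705$ ($L = 8 + 112697 = 112705$)
$\left(F - 260827\right) + L = \left(181246 - 260827\right) + 112705 = -79581 + 112705 = 33124$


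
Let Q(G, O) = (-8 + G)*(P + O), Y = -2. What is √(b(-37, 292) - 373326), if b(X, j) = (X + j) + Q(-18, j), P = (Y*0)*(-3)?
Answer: I*√380663 ≈ 616.98*I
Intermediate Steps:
P = 0 (P = -2*0*(-3) = 0*(-3) = 0)
Q(G, O) = O*(-8 + G) (Q(G, O) = (-8 + G)*(0 + O) = (-8 + G)*O = O*(-8 + G))
b(X, j) = X - 25*j (b(X, j) = (X + j) + j*(-8 - 18) = (X + j) + j*(-26) = (X + j) - 26*j = X - 25*j)
√(b(-37, 292) - 373326) = √((-37 - 25*292) - 373326) = √((-37 - 7300) - 373326) = √(-7337 - 373326) = √(-380663) = I*√380663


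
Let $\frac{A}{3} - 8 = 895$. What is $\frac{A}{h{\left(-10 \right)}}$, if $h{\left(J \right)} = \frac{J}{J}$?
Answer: $2709$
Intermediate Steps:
$A = 2709$ ($A = 24 + 3 \cdot 895 = 24 + 2685 = 2709$)
$h{\left(J \right)} = 1$
$\frac{A}{h{\left(-10 \right)}} = \frac{2709}{1} = 2709 \cdot 1 = 2709$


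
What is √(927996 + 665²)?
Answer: √1370221 ≈ 1170.6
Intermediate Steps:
√(927996 + 665²) = √(927996 + 442225) = √1370221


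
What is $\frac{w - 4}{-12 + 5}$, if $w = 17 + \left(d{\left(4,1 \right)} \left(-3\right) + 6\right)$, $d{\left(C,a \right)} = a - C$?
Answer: $-4$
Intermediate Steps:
$w = 32$ ($w = 17 + \left(\left(1 - 4\right) \left(-3\right) + 6\right) = 17 + \left(\left(-3\right) \left(-3\right) + 6\right) = 17 + \left(9 + 6\right) = 17 + 15 = 32$)
$\frac{w - 4}{-12 + 5} = \frac{32 - 4}{-12 + 5} = \frac{32 - 4}{-7} = \left(- \frac{1}{7}\right) 28 = -4$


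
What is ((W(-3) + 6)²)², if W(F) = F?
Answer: 81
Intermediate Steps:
((W(-3) + 6)²)² = ((-3 + 6)²)² = (3²)² = 9² = 81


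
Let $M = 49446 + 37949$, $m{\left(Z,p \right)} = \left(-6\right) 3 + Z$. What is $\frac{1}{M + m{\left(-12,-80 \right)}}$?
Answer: $\frac{1}{87365} \approx 1.1446 \cdot 10^{-5}$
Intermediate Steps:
$m{\left(Z,p \right)} = -18 + Z$
$M = 87395$
$\frac{1}{M + m{\left(-12,-80 \right)}} = \frac{1}{87395 - 30} = \frac{1}{87365}$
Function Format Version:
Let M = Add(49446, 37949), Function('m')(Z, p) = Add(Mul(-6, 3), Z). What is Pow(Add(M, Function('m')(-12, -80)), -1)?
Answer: Rational(1, 87365) ≈ 1.1446e-5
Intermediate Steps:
Function('m')(Z, p) = Add(-18, Z)
M = 87395
Pow(Add(M, Function('m')(-12, -80)), -1) = Pow(Add(87395, Add(-18, -12)), -1) = Pow(Add(87395, -30), -1) = Pow(87365, -1) = Rational(1, 87365)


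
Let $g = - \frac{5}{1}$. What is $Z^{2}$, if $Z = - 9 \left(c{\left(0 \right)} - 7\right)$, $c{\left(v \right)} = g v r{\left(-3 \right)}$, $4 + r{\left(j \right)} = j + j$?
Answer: $3969$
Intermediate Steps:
$r{\left(j \right)} = -4 + 2 j$ ($r{\left(j \right)} = -4 + \left(j + j\right) = -4 + 2 j$)
$g = -5$ ($g = \left(-5\right) 1 = -5$)
$c{\left(v \right)} = 50 v$ ($c{\left(v \right)} = - 5 v \left(-4 + 2 \left(-3\right)\right) = - 5 v \left(-4 - 6\right) = - 5 v \left(-10\right) = 50 v$)
$Z = 63$ ($Z = - 9 \left(50 \cdot 0 - 7\right) = - 9 \left(0 - 7\right) = \left(-9\right) \left(-7\right) = 63$)
$Z^{2} = 63^{2} = 3969$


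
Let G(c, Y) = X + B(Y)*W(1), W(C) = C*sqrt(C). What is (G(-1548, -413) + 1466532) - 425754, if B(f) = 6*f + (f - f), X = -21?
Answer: 1038279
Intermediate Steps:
W(C) = C**(3/2)
B(f) = 6*f (B(f) = 6*f + 0 = 6*f)
G(c, Y) = -21 + 6*Y (G(c, Y) = -21 + (6*Y)*1**(3/2) = -21 + (6*Y)*1 = -21 + 6*Y)
(G(-1548, -413) + 1466532) - 425754 = ((-21 + 6*(-413)) + 1466532) - 425754 = ((-21 - 2478) + 1466532) - 425754 = (-2499 + 1466532) - 425754 = 1464033 - 425754 = 1038279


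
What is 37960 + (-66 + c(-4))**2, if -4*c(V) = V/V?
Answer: 677585/16 ≈ 42349.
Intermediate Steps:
c(V) = -1/4 (c(V) = -V/(4*V) = -1/4*1 = -1/4)
37960 + (-66 + c(-4))**2 = 37960 + (-66 - 1/4)**2 = 37960 + (-265/4)**2 = 37960 + 70225/16 = 677585/16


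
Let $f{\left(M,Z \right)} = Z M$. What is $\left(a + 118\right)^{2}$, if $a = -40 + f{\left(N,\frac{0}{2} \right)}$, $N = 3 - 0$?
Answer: $6084$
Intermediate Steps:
$N = 3$ ($N = 3 + 0 = 3$)
$f{\left(M,Z \right)} = M Z$
$a = -40$ ($a = -40 + 3 \cdot \frac{0}{2} = -40 + 3 \cdot 0 \cdot \frac{1}{2} = -40 + 3 \cdot 0 = -40 + 0 = -40$)
$\left(a + 118\right)^{2} = \left(-40 + 118\right)^{2} = 78^{2} = 6084$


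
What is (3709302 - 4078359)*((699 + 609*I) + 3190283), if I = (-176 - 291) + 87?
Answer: -1092247073034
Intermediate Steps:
I = -380 (I = -467 + 87 = -380)
(3709302 - 4078359)*((699 + 609*I) + 3190283) = (3709302 - 4078359)*((699 + 609*(-380)) + 3190283) = -369057*((699 - 231420) + 3190283) = -369057*(-230721 + 3190283) = -369057*2959562 = -1092247073034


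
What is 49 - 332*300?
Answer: -99551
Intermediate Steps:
49 - 332*300 = 49 - 99600 = -99551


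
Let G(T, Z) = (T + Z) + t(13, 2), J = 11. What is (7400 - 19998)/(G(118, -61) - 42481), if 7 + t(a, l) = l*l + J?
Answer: 6299/21208 ≈ 0.29701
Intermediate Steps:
t(a, l) = 4 + l² (t(a, l) = -7 + (l*l + 11) = -7 + (l² + 11) = -7 + (11 + l²) = 4 + l²)
G(T, Z) = 8 + T + Z (G(T, Z) = (T + Z) + (4 + 2²) = (T + Z) + (4 + 4) = (T + Z) + 8 = 8 + T + Z)
(7400 - 19998)/(G(118, -61) - 42481) = (7400 - 19998)/((8 + 118 - 61) - 42481) = -12598/(65 - 42481) = -12598/(-42416) = -12598*(-1/42416) = 6299/21208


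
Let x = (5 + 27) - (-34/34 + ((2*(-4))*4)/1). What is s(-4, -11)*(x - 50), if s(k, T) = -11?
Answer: -165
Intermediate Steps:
x = 65 (x = 32 - (-34*1/34 - 8*4*1) = 32 - (-1 - 32*1) = 32 - (-1 - 32) = 32 - 1*(-33) = 32 + 33 = 65)
s(-4, -11)*(x - 50) = -11*(65 - 50) = -11*15 = -165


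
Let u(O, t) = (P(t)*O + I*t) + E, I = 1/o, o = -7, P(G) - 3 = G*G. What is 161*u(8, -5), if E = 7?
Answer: 37306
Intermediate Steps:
P(G) = 3 + G² (P(G) = 3 + G*G = 3 + G²)
I = -⅐ (I = 1/(-7) = -⅐ ≈ -0.14286)
u(O, t) = 7 - t/7 + O*(3 + t²) (u(O, t) = ((3 + t²)*O - t/7) + 7 = (O*(3 + t²) - t/7) + 7 = (-t/7 + O*(3 + t²)) + 7 = 7 - t/7 + O*(3 + t²))
161*u(8, -5) = 161*(7 - ⅐*(-5) + 8*(3 + (-5)²)) = 161*(7 + 5/7 + 8*(3 + 25)) = 161*(7 + 5/7 + 8*28) = 161*(7 + 5/7 + 224) = 161*(1622/7) = 37306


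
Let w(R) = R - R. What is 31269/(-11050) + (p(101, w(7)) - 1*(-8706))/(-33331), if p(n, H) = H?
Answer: -1138428339/368307550 ≈ -3.0910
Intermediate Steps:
w(R) = 0
31269/(-11050) + (p(101, w(7)) - 1*(-8706))/(-33331) = 31269/(-11050) + (0 - 1*(-8706))/(-33331) = 31269*(-1/11050) + (0 + 8706)*(-1/33331) = -31269/11050 + 8706*(-1/33331) = -31269/11050 - 8706/33331 = -1138428339/368307550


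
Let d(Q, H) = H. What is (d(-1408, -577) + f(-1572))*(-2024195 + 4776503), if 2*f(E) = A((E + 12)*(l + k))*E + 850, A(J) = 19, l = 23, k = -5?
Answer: -41521318488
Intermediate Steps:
f(E) = 425 + 19*E/2 (f(E) = (19*E + 850)/2 = (850 + 19*E)/2 = 425 + 19*E/2)
(d(-1408, -577) + f(-1572))*(-2024195 + 4776503) = (-577 + (425 + (19/2)*(-1572)))*(-2024195 + 4776503) = (-577 + (425 - 14934))*2752308 = (-577 - 14509)*2752308 = -15086*2752308 = -41521318488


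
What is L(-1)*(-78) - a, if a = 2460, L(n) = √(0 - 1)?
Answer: -2460 - 78*I ≈ -2460.0 - 78.0*I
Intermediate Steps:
L(n) = I (L(n) = √(-1) = I)
L(-1)*(-78) - a = I*(-78) - 1*2460 = -78*I - 2460 = -2460 - 78*I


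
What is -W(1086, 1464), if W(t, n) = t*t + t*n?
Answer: -2769300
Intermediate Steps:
W(t, n) = t**2 + n*t
-W(1086, 1464) = -1086*(1464 + 1086) = -1086*2550 = -1*2769300 = -2769300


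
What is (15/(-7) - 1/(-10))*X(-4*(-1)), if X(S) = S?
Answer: -286/35 ≈ -8.1714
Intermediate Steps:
(15/(-7) - 1/(-10))*X(-4*(-1)) = (15/(-7) - 1/(-10))*(-4*(-1)) = (15*(-1/7) - 1*(-1/10))*4 = (-15/7 + 1/10)*4 = -143/70*4 = -286/35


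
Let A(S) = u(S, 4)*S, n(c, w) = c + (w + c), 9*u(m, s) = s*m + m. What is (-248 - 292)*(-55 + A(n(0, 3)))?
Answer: 27000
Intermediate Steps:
u(m, s) = m/9 + m*s/9 (u(m, s) = (s*m + m)/9 = (m*s + m)/9 = (m + m*s)/9 = m/9 + m*s/9)
n(c, w) = w + 2*c (n(c, w) = c + (c + w) = w + 2*c)
A(S) = 5*S²/9 (A(S) = (S*(1 + 4)/9)*S = ((⅑)*S*5)*S = (5*S/9)*S = 5*S²/9)
(-248 - 292)*(-55 + A(n(0, 3))) = (-248 - 292)*(-55 + 5*(3 + 2*0)²/9) = -540*(-55 + 5*(3 + 0)²/9) = -540*(-55 + (5/9)*3²) = -540*(-55 + (5/9)*9) = -540*(-55 + 5) = -540*(-50) = 27000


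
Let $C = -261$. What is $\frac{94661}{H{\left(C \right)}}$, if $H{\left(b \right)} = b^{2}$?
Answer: $\frac{94661}{68121} \approx 1.3896$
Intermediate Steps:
$\frac{94661}{H{\left(C \right)}} = \frac{94661}{\left(-261\right)^{2}} = \frac{94661}{68121}$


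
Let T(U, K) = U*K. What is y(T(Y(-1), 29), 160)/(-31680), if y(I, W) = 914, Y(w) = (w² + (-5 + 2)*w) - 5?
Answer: -457/15840 ≈ -0.028851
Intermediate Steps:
Y(w) = -5 + w² - 3*w (Y(w) = (w² - 3*w) - 5 = -5 + w² - 3*w)
T(U, K) = K*U
y(T(Y(-1), 29), 160)/(-31680) = 914/(-31680) = 914*(-1/31680) = -457/15840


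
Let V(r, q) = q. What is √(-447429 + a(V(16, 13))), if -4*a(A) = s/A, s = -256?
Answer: I*√75614669/13 ≈ 668.9*I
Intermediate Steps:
a(A) = 64/A (a(A) = -(-64)/A = 64/A)
√(-447429 + a(V(16, 13))) = √(-447429 + 64/13) = √(-5816513/13) = I*√75614669/13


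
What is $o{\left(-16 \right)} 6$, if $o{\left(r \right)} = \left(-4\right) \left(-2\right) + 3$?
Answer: $66$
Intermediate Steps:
$o{\left(r \right)} = 11$ ($o{\left(r \right)} = 8 + 3 = 11$)
$o{\left(-16 \right)} 6 = 11 \cdot 6 = 66$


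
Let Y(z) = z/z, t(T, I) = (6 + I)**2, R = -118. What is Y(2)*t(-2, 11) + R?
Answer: 171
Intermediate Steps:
Y(z) = 1
Y(2)*t(-2, 11) + R = 1*(6 + 11)**2 - 118 = 1*17**2 - 118 = 1*289 - 118 = 289 - 118 = 171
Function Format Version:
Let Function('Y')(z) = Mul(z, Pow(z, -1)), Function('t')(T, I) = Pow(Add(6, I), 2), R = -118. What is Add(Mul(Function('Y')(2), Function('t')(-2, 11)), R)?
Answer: 171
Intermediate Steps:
Function('Y')(z) = 1
Add(Mul(Function('Y')(2), Function('t')(-2, 11)), R) = Add(Mul(1, Pow(Add(6, 11), 2)), -118) = Add(Mul(1, Pow(17, 2)), -118) = Add(Mul(1, 289), -118) = Add(289, -118) = 171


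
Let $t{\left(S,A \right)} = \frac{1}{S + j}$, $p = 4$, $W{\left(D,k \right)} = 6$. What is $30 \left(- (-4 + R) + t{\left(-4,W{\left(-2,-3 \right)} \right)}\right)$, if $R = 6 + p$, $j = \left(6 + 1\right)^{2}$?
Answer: $- \frac{538}{3} \approx -179.33$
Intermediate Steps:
$j = 49$ ($j = 7^{2} = 49$)
$R = 10$ ($R = 6 + 4 = 10$)
$t{\left(S,A \right)} = \frac{1}{49 + S}$ ($t{\left(S,A \right)} = \frac{1}{S + 49} = \frac{1}{49 + S}$)
$30 \left(- (-4 + R) + t{\left(-4,W{\left(-2,-3 \right)} \right)}\right) = 30 \left(- (-4 + 10) + \frac{1}{49 - 4}\right) = 30 \left(\left(-1\right) 6 + \frac{1}{45}\right) = 30 \left(-6 + \frac{1}{45}\right) = 30 \left(- \frac{269}{45}\right) = - \frac{538}{3}$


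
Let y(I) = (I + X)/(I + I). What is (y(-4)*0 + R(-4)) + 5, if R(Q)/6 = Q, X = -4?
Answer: -19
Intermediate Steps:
y(I) = (-4 + I)/(2*I) (y(I) = (I - 4)/(I + I) = (-4 + I)/((2*I)) = (-4 + I)*(1/(2*I)) = (-4 + I)/(2*I))
R(Q) = 6*Q
(y(-4)*0 + R(-4)) + 5 = (((½)*(-4 - 4)/(-4))*0 + 6*(-4)) + 5 = (((½)*(-¼)*(-8))*0 - 24) + 5 = (1*0 - 24) + 5 = (0 - 24) + 5 = -24 + 5 = -19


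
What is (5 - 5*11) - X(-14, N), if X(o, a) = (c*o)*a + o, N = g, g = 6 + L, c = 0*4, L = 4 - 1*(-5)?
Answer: -36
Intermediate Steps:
L = 9 (L = 4 + 5 = 9)
c = 0
g = 15 (g = 6 + 9 = 15)
N = 15
X(o, a) = o (X(o, a) = (0*o)*a + o = 0*a + o = 0 + o = o)
(5 - 5*11) - X(-14, N) = (5 - 5*11) - 1*(-14) = (5 - 55) + 14 = -50 + 14 = -36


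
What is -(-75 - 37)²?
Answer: -12544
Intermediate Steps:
-(-75 - 37)² = -1*(-112)² = -1*12544 = -12544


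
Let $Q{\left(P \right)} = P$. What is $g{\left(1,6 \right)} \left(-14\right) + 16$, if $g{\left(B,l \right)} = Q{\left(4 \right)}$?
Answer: $-40$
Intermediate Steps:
$g{\left(B,l \right)} = 4$
$g{\left(1,6 \right)} \left(-14\right) + 16 = 4 \left(-14\right) + 16 = -56 + 16 = -40$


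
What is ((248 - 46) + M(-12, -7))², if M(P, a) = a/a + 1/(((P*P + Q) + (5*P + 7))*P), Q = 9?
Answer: 59340472801/1440000 ≈ 41209.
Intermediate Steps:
M(P, a) = 1 + 1/(P*(16 + P² + 5*P)) (M(P, a) = a/a + 1/(((P*P + 9) + (5*P + 7))*P) = 1 + 1/(((P² + 9) + (7 + 5*P))*P) = 1 + 1/(((9 + P²) + (7 + 5*P))*P) = 1 + 1/((16 + P² + 5*P)*P) = 1 + 1/(P*(16 + P² + 5*P)))
((248 - 46) + M(-12, -7))² = ((248 - 46) + (1 + (-12)³ + 5*(-12)² + 16*(-12))/((-12)*(16 + (-12)² + 5*(-12))))² = (202 - (1 - 1728 + 5*144 - 192)/(12*(16 + 144 - 60)))² = (202 - 1/12*(1 - 1728 + 720 - 192)/100)² = (202 - 1/12*1/100*(-1199))² = (202 + 1199/1200)² = (243599/1200)² = 59340472801/1440000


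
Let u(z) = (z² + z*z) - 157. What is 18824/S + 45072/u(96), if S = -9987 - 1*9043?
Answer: 51371156/34777325 ≈ 1.4771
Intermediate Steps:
S = -19030 (S = -9987 - 9043 = -19030)
u(z) = -157 + 2*z² (u(z) = (z² + z²) - 157 = 2*z² - 157 = -157 + 2*z²)
18824/S + 45072/u(96) = 18824/(-19030) + 45072/(-157 + 2*96²) = 18824*(-1/19030) + 45072/(-157 + 2*9216) = -9412/9515 + 45072/(-157 + 18432) = -9412/9515 + 45072/18275 = 51371156/34777325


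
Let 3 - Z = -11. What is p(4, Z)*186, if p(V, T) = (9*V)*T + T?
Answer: 96348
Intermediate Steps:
Z = 14 (Z = 3 - 1*(-11) = 3 + 11 = 14)
p(V, T) = T + 9*T*V (p(V, T) = 9*T*V + T = T + 9*T*V)
p(4, Z)*186 = (14*(1 + 9*4))*186 = (14*(1 + 36))*186 = (14*37)*186 = 518*186 = 96348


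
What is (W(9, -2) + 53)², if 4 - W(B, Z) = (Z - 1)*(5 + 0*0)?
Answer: 5184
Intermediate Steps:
W(B, Z) = 9 - 5*Z (W(B, Z) = 4 - (Z - 1)*(5 + 0*0) = 4 - (-1 + Z)*(5 + 0) = 4 - (-1 + Z)*5 = 4 - (-5 + 5*Z) = 4 + (5 - 5*Z) = 9 - 5*Z)
(W(9, -2) + 53)² = ((9 - 5*(-2)) + 53)² = ((9 + 10) + 53)² = (19 + 53)² = 72² = 5184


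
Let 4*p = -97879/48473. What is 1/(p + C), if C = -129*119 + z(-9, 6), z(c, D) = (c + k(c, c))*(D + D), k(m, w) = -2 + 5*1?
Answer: -193892/2990494195 ≈ -6.4836e-5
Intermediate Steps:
k(m, w) = 3 (k(m, w) = -2 + 5 = 3)
p = -97879/193892 (p = (-97879/48473)/4 = (-97879*1/48473)/4 = (¼)*(-97879/48473) = -97879/193892 ≈ -0.50481)
z(c, D) = 2*D*(3 + c) (z(c, D) = (c + 3)*(D + D) = (3 + c)*(2*D) = 2*D*(3 + c))
C = -15423 (C = -129*119 + 2*6*(3 - 9) = -15351 + 2*6*(-6) = -15351 - 72 = -15423)
1/(p + C) = 1/(-97879/193892 - 15423) = 1/(-2990494195/193892) = -193892/2990494195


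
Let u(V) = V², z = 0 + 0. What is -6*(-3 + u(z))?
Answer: 18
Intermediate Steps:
z = 0
-6*(-3 + u(z)) = -6*(-3 + 0²) = -6*(-3 + 0) = -6*(-3) = 18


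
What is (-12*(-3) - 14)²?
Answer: 484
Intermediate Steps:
(-12*(-3) - 14)² = (36 - 14)² = 22² = 484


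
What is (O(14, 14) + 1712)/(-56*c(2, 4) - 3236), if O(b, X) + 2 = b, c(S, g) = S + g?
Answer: -431/893 ≈ -0.48264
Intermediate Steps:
O(b, X) = -2 + b
(O(14, 14) + 1712)/(-56*c(2, 4) - 3236) = ((-2 + 14) + 1712)/(-56*(2 + 4) - 3236) = (12 + 1712)/(-56*6 - 3236) = 1724/(-336 - 3236) = 1724/(-3572) = 1724*(-1/3572) = -431/893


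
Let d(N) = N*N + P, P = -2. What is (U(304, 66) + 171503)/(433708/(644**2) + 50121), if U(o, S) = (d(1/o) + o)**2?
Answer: 58159108706991743297/11096215306654695424 ≈ 5.2413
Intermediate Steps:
d(N) = -2 + N**2 (d(N) = N*N - 2 = N**2 - 2 = -2 + N**2)
U(o, S) = (-2 + o + o**(-2))**2 (U(o, S) = ((-2 + (1/o)**2) + o)**2 = ((-2 + o**(-2)) + o)**2 = (-2 + o + o**(-2))**2)
(U(304, 66) + 171503)/(433708/(644**2) + 50121) = ((1 + 304**3 - 2*304**2)**2/304**4 + 171503)/(433708/(644**2) + 50121) = ((1 + 28094464 - 2*92416)**2/8540717056 + 171503)/(433708/414736 + 50121) = ((1 + 28094464 - 184832)**2/8540717056 + 171503)/(433708*(1/414736) + 50121) = ((1/8540717056)*27909633**2 + 171503)/(108427/103684 + 50121) = ((1/8540717056)*778947614194689 + 171503)/(5196854191/103684) = (778947614194689/8540717056 + 171503)*(103684/5196854191) = (2243706211449857/8540717056)*(103684/5196854191) = 58159108706991743297/11096215306654695424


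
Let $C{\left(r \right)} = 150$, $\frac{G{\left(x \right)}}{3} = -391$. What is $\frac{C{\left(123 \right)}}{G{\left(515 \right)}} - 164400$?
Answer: $- \frac{64280450}{391} \approx -1.644 \cdot 10^{5}$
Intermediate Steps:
$G{\left(x \right)} = -1173$ ($G{\left(x \right)} = 3 \left(-391\right) = -1173$)
$\frac{C{\left(123 \right)}}{G{\left(515 \right)}} - 164400 = \frac{150}{-1173} - 164400 = 150 \left(- \frac{1}{1173}\right) - 164400 = - \frac{50}{391} - 164400 = - \frac{64280450}{391}$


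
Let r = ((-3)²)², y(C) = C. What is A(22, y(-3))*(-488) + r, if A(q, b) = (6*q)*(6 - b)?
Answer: -579663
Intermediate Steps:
r = 81 (r = 9² = 81)
A(q, b) = 6*q*(6 - b)
A(22, y(-3))*(-488) + r = (6*22*(6 - 1*(-3)))*(-488) + 81 = (6*22*(6 + 3))*(-488) + 81 = (6*22*9)*(-488) + 81 = 1188*(-488) + 81 = -579744 + 81 = -579663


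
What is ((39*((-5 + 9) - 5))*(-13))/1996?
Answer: 507/1996 ≈ 0.25401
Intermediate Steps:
((39*((-5 + 9) - 5))*(-13))/1996 = ((39*(4 - 5))*(-13))*(1/1996) = ((39*(-1))*(-13))*(1/1996) = -39*(-13)*(1/1996) = 507*(1/1996) = 507/1996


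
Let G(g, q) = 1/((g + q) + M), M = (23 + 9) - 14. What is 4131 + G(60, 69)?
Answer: 607258/147 ≈ 4131.0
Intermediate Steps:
M = 18 (M = 32 - 14 = 18)
G(g, q) = 1/(18 + g + q) (G(g, q) = 1/((g + q) + 18) = 1/(18 + g + q))
4131 + G(60, 69) = 4131 + 1/(18 + 60 + 69) = 4131 + 1/147 = 607258/147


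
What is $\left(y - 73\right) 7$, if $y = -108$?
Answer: $-1267$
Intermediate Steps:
$\left(y - 73\right) 7 = \left(-108 - 73\right) 7 = \left(-181\right) 7 = -1267$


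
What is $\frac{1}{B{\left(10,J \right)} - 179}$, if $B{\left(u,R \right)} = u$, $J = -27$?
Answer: $- \frac{1}{169} \approx -0.0059172$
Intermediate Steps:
$\frac{1}{B{\left(10,J \right)} - 179} = \frac{1}{10 - 179} = \frac{1}{-169} = - \frac{1}{169}$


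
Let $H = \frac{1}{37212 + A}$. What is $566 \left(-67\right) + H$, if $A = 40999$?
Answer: $- \frac{2965917541}{78211} \approx -37922.0$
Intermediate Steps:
$H = \frac{1}{78211}$ ($H = \frac{1}{37212 + 40999} = \frac{1}{78211} \approx 1.2786 \cdot 10^{-5}$)
$566 \left(-67\right) + H = 566 \left(-67\right) + \frac{1}{78211} = -37922 + \frac{1}{78211} = - \frac{2965917541}{78211}$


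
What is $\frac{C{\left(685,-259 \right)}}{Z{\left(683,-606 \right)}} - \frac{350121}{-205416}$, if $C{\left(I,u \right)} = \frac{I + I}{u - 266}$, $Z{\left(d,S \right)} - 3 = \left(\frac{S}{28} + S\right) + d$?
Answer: $\frac{464240543}{279708120} \approx 1.6597$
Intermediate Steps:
$Z{\left(d,S \right)} = 3 + d + \frac{29 S}{28}$ ($Z{\left(d,S \right)} = 3 + \left(\left(\frac{S}{28} + S\right) + d\right) = 3 + \left(\frac{29 S}{28} + d\right) = 3 + \left(d + \frac{29 S}{28}\right) = 3 + d + \frac{29 S}{28}$)
$C{\left(I,u \right)} = \frac{2 I}{-266 + u}$ ($C{\left(I,u \right)} = \frac{2 I}{u - 266} = \frac{2 I}{-266 + u}$)
$\frac{C{\left(685,-259 \right)}}{Z{\left(683,-606 \right)}} - \frac{350121}{-205416} = \frac{2 \cdot 685 \frac{1}{-266 - 259}}{3 + 683 + \frac{29}{28} \left(-606\right)} - \frac{350121}{-205416} = \frac{2 \cdot 685 \frac{1}{-525}}{3 + 683 - \frac{8787}{14}} - - \frac{116707}{68472} = \frac{2 \cdot 685 \left(- \frac{1}{525}\right)}{\frac{817}{14}} + \frac{116707}{68472} = \left(- \frac{274}{105}\right) \frac{14}{817} + \frac{116707}{68472} = - \frac{548}{12255} + \frac{116707}{68472} = \frac{464240543}{279708120}$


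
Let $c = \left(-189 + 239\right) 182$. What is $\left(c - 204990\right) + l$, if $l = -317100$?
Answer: $-512990$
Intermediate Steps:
$c = 9100$ ($c = 50 \cdot 182 = 9100$)
$\left(c - 204990\right) + l = \left(9100 - 204990\right) - 317100 = -195890 - 317100 = -512990$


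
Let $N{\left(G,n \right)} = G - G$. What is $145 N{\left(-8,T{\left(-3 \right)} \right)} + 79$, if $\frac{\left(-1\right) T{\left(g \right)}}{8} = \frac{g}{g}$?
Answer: $79$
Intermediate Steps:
$T{\left(g \right)} = -8$ ($T{\left(g \right)} = - 8 \frac{g}{g} = \left(-8\right) 1 = -8$)
$N{\left(G,n \right)} = 0$
$145 N{\left(-8,T{\left(-3 \right)} \right)} + 79 = 145 \cdot 0 + 79 = 0 + 79 = 79$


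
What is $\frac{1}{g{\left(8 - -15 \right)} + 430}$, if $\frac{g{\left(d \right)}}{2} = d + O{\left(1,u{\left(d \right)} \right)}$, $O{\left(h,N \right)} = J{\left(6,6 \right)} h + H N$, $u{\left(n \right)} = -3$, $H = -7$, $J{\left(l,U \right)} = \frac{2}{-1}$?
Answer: $\frac{1}{514} \approx 0.0019455$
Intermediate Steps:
$J{\left(l,U \right)} = -2$ ($J{\left(l,U \right)} = 2 \left(-1\right) = -2$)
$O{\left(h,N \right)} = - 7 N - 2 h$ ($O{\left(h,N \right)} = - 2 h - 7 N = - 7 N - 2 h$)
$g{\left(d \right)} = 38 + 2 d$ ($g{\left(d \right)} = 2 \left(d - -19\right) = 2 \left(d + \left(21 - 2\right)\right) = 2 \left(d + 19\right) = 2 \left(19 + d\right) = 38 + 2 d$)
$\frac{1}{g{\left(8 - -15 \right)} + 430} = \frac{1}{\left(38 + 2 \left(8 - -15\right)\right) + 430} = \frac{1}{\left(38 + 2 \left(8 + 15\right)\right) + 430} = \frac{1}{\left(38 + 2 \cdot 23\right) + 430} = \frac{1}{\left(38 + 46\right) + 430} = \frac{1}{84 + 430} = \frac{1}{514}$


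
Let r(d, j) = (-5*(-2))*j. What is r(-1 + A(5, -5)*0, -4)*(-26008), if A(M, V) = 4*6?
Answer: 1040320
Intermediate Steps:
A(M, V) = 24
r(d, j) = 10*j
r(-1 + A(5, -5)*0, -4)*(-26008) = (10*(-4))*(-26008) = -40*(-26008) = 1040320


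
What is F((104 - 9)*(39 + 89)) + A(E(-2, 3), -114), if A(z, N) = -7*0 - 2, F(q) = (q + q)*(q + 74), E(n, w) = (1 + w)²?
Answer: 297530878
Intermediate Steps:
F(q) = 2*q*(74 + q) (F(q) = (2*q)*(74 + q) = 2*q*(74 + q))
A(z, N) = -2 (A(z, N) = 0 - 2 = -2)
F((104 - 9)*(39 + 89)) + A(E(-2, 3), -114) = 2*((104 - 9)*(39 + 89))*(74 + (104 - 9)*(39 + 89)) - 2 = 2*(95*128)*(74 + 95*128) - 2 = 2*12160*(74 + 12160) - 2 = 2*12160*12234 - 2 = 297530880 - 2 = 297530878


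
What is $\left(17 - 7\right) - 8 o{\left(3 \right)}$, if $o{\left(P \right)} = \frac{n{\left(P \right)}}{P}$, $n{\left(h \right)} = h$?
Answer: $2$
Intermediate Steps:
$o{\left(P \right)} = 1$ ($o{\left(P \right)} = \frac{P}{P} = 1$)
$\left(17 - 7\right) - 8 o{\left(3 \right)} = \left(17 - 7\right) - 8 = 10 - 8 = 2$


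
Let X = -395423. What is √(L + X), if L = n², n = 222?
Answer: I*√346139 ≈ 588.34*I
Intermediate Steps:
L = 49284 (L = 222² = 49284)
√(L + X) = √(49284 - 395423) = √(-346139) = I*√346139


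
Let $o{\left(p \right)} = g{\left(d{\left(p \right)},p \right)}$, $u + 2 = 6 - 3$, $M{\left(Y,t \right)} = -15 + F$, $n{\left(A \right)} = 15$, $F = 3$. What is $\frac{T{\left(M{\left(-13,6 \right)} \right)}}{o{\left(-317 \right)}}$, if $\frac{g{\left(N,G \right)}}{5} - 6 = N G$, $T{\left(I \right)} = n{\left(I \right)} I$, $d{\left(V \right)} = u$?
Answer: $\frac{36}{311} \approx 0.11576$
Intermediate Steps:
$M{\left(Y,t \right)} = -12$ ($M{\left(Y,t \right)} = -15 + 3 = -12$)
$u = 1$ ($u = -2 + \left(6 - 3\right) = -2 + 3 = 1$)
$d{\left(V \right)} = 1$
$T{\left(I \right)} = 15 I$
$g{\left(N,G \right)} = 30 + 5 G N$ ($g{\left(N,G \right)} = 30 + 5 N G = 30 + 5 G N$)
$o{\left(p \right)} = 30 + 5 p$ ($o{\left(p \right)} = 30 + 5 p 1 = 30 + 5 p$)
$\frac{T{\left(M{\left(-13,6 \right)} \right)}}{o{\left(-317 \right)}} = \frac{15 \left(-12\right)}{30 + 5 \left(-317\right)} = - \frac{180}{30 - 1585} = - \frac{180}{-1555} = \left(-180\right) \left(- \frac{1}{1555}\right) = \frac{36}{311}$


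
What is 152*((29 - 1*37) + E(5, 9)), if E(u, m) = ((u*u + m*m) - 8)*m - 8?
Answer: 131632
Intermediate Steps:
E(u, m) = -8 + m*(-8 + m² + u²) (E(u, m) = ((u² + m²) - 8)*m - 8 = ((m² + u²) - 8)*m - 8 = (-8 + m² + u²)*m - 8 = m*(-8 + m² + u²) - 8 = -8 + m*(-8 + m² + u²))
152*((29 - 1*37) + E(5, 9)) = 152*((29 - 1*37) + (-8 + 9³ - 8*9 + 9*5²)) = 152*((29 - 37) + (-8 + 729 - 72 + 9*25)) = 152*(-8 + (-8 + 729 - 72 + 225)) = 152*(-8 + 874) = 152*866 = 131632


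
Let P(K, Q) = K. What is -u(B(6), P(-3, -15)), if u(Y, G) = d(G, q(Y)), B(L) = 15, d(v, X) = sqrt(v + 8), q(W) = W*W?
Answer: -sqrt(5) ≈ -2.2361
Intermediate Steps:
q(W) = W**2
d(v, X) = sqrt(8 + v)
u(Y, G) = sqrt(8 + G)
-u(B(6), P(-3, -15)) = -sqrt(8 - 3) = -sqrt(5)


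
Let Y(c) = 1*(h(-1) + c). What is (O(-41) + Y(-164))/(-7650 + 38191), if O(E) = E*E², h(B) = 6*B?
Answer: -69091/30541 ≈ -2.2622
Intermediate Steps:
O(E) = E³
Y(c) = -6 + c (Y(c) = 1*(6*(-1) + c) = 1*(-6 + c) = -6 + c)
(O(-41) + Y(-164))/(-7650 + 38191) = ((-41)³ + (-6 - 164))/(-7650 + 38191) = (-68921 - 170)/30541 = -69091*1/30541 = -69091/30541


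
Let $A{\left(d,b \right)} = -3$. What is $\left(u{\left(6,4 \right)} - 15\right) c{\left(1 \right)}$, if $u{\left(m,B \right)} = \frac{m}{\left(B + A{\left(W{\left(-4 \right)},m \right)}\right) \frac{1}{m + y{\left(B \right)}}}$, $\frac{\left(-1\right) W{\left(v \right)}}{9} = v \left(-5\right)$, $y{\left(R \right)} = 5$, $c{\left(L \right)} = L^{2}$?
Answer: $51$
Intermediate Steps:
$W{\left(v \right)} = 45 v$ ($W{\left(v \right)} = - 9 v \left(-5\right) = - 9 \left(- 5 v\right) = 45 v$)
$u{\left(m,B \right)} = \frac{m \left(5 + m\right)}{-3 + B}$ ($u{\left(m,B \right)} = \frac{m}{\left(B - 3\right) \frac{1}{m + 5}} = \frac{m}{\left(-3 + B\right) \frac{1}{5 + m}} = \frac{m}{\frac{1}{5 + m} \left(-3 + B\right)} = m \frac{5 + m}{-3 + B} = \frac{m \left(5 + m\right)}{-3 + B}$)
$\left(u{\left(6,4 \right)} - 15\right) c{\left(1 \right)} = \left(\frac{6 \left(5 + 6\right)}{-3 + 4} - 15\right) 1^{2} = \left(6 \cdot 1^{-1} \cdot 11 - 15\right) 1 = \left(6 \cdot 1 \cdot 11 - 15\right) 1 = \left(66 - 15\right) 1 = 51 \cdot 1 = 51$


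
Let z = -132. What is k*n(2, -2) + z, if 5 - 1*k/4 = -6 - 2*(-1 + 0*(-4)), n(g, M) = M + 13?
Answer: 264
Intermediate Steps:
n(g, M) = 13 + M
k = 36 (k = 20 - 4*(-6 - 2*(-1 + 0*(-4))) = 20 - 4*(-6 - 2*(-1 + 0)) = 20 - 4*(-6 - 2*(-1)) = 20 - 4*(-6 + 2) = 20 - 4*(-4) = 20 + 16 = 36)
k*n(2, -2) + z = 36*(13 - 2) - 132 = 36*11 - 132 = 396 - 132 = 264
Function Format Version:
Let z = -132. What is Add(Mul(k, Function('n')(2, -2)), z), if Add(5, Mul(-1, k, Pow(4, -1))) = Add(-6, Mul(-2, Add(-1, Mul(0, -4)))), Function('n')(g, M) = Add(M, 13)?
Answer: 264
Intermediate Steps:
Function('n')(g, M) = Add(13, M)
k = 36 (k = Add(20, Mul(-4, Add(-6, Mul(-2, Add(-1, Mul(0, -4)))))) = Add(20, Mul(-4, Add(-6, Mul(-2, Add(-1, 0))))) = Add(20, Mul(-4, Add(-6, Mul(-2, -1)))) = Add(20, Mul(-4, Add(-6, 2))) = Add(20, Mul(-4, -4)) = Add(20, 16) = 36)
Add(Mul(k, Function('n')(2, -2)), z) = Add(Mul(36, Add(13, -2)), -132) = Add(Mul(36, 11), -132) = Add(396, -132) = 264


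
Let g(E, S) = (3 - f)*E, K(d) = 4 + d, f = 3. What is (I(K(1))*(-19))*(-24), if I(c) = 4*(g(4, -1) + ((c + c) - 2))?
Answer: 14592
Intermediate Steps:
g(E, S) = 0 (g(E, S) = (3 - 1*3)*E = (3 - 3)*E = 0*E = 0)
I(c) = -8 + 8*c (I(c) = 4*(0 + ((c + c) - 2)) = 4*(0 + (2*c - 2)) = 4*(0 + (-2 + 2*c)) = 4*(-2 + 2*c) = -8 + 8*c)
(I(K(1))*(-19))*(-24) = ((-8 + 8*(4 + 1))*(-19))*(-24) = ((-8 + 8*5)*(-19))*(-24) = ((-8 + 40)*(-19))*(-24) = (32*(-19))*(-24) = -608*(-24) = 14592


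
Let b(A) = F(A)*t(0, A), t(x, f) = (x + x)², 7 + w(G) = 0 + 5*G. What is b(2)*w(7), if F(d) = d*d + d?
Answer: 0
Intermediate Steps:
w(G) = -7 + 5*G (w(G) = -7 + (0 + 5*G) = -7 + 5*G)
F(d) = d + d² (F(d) = d² + d = d + d²)
t(x, f) = 4*x² (t(x, f) = (2*x)² = 4*x²)
b(A) = 0 (b(A) = (A*(1 + A))*(4*0²) = (A*(1 + A))*(4*0) = (A*(1 + A))*0 = 0)
b(2)*w(7) = 0*(-7 + 5*7) = 0*(-7 + 35) = 0*28 = 0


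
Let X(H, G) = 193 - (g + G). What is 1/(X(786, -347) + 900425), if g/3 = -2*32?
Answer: 1/901157 ≈ 1.1097e-6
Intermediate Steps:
g = -192 (g = 3*(-2*32) = 3*(-64) = -192)
X(H, G) = 385 - G (X(H, G) = 193 - (-192 + G) = 193 + (192 - G) = 385 - G)
1/(X(786, -347) + 900425) = 1/((385 - 1*(-347)) + 900425) = 1/((385 + 347) + 900425) = 1/(732 + 900425) = 1/901157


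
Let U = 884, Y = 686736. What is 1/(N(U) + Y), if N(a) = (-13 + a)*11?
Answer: 1/696317 ≈ 1.4361e-6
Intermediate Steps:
N(a) = -143 + 11*a
1/(N(U) + Y) = 1/((-143 + 11*884) + 686736) = 1/((-143 + 9724) + 686736) = 1/(9581 + 686736) = 1/696317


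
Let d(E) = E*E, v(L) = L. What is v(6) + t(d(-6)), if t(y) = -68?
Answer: -62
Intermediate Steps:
d(E) = E²
v(6) + t(d(-6)) = 6 - 68 = -62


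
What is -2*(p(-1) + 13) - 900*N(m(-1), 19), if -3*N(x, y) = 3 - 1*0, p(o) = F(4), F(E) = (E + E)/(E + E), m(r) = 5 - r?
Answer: 872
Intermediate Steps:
F(E) = 1 (F(E) = (2*E)/((2*E)) = (2*E)*(1/(2*E)) = 1)
p(o) = 1
N(x, y) = -1 (N(x, y) = -(3 - 1*0)/3 = -(3 + 0)/3 = -1/3*3 = -1)
-2*(p(-1) + 13) - 900*N(m(-1), 19) = -2*(1 + 13) - 900*(-1) = -2*14 + 900 = -28 + 900 = 872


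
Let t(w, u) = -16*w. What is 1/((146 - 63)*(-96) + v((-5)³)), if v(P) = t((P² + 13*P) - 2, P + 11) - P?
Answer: -1/231811 ≈ -4.3139e-6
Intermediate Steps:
v(P) = 32 - 209*P - 16*P² (v(P) = -16*((P² + 13*P) - 2) - P = -16*(-2 + P² + 13*P) - P = (32 - 208*P - 16*P²) - P = 32 - 209*P - 16*P²)
1/((146 - 63)*(-96) + v((-5)³)) = 1/((146 - 63)*(-96) + (32 - 209*(-5)³ - 16*((-5)³)²)) = 1/(83*(-96) + (32 - 209*(-125) - 16*(-125)²)) = 1/(-7968 + (32 + 26125 - 16*15625)) = 1/(-7968 + (32 + 26125 - 250000)) = 1/(-7968 - 223843) = 1/(-231811) = -1/231811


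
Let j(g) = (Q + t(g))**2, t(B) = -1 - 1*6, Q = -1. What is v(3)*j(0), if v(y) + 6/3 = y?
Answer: 64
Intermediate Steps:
t(B) = -7 (t(B) = -1 - 6 = -7)
v(y) = -2 + y
j(g) = 64 (j(g) = (-1 - 7)**2 = (-8)**2 = 64)
v(3)*j(0) = (-2 + 3)*64 = 1*64 = 64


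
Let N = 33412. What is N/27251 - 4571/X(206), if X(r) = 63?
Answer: -17494195/245259 ≈ -71.329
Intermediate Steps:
N/27251 - 4571/X(206) = 33412/27251 - 4571/63 = 33412*(1/27251) - 4571*1/63 = 33412/27251 - 653/9 = -17494195/245259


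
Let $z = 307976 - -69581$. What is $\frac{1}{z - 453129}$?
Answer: $- \frac{1}{75572} \approx -1.3232 \cdot 10^{-5}$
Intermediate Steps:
$z = 377557$ ($z = 307976 + 69581 = 377557$)
$\frac{1}{z - 453129} = \frac{1}{377557 - 453129} = \frac{1}{-75572} = - \frac{1}{75572}$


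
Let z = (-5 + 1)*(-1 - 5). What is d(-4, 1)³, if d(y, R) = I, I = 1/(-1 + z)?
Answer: 1/12167 ≈ 8.2190e-5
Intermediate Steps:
z = 24 (z = -4*(-6) = 24)
I = 1/23 (I = 1/(-1 + 24) = 1/23 ≈ 0.043478)
d(y, R) = 1/23
d(-4, 1)³ = (1/23)³ = 1/12167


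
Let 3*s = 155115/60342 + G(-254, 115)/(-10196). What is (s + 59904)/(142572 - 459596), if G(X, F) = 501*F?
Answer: -6142521086833/32508012512128 ≈ -0.18895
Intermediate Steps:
s = -105280655/102541172 (s = (155115/60342 + (501*115)/(-10196))/3 = (155115*(1/60342) + 57615*(-1/10196))/3 = (51705/20114 - 57615/10196)/3 = (1/3)*(-315841965/102541172) = -105280655/102541172 ≈ -1.0267)
(s + 59904)/(142572 - 459596) = (-105280655/102541172 + 59904)/(142572 - 459596) = (6142521086833/102541172)/(-317024) = (6142521086833/102541172)*(-1/317024) = -6142521086833/32508012512128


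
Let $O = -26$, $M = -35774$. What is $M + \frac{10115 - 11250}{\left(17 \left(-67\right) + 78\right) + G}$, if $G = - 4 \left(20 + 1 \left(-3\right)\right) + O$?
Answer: $- \frac{8263567}{231} \approx -35773.0$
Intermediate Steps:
$G = -94$ ($G = - 4 \left(20 + 1 \left(-3\right)\right) - 26 = - 4 \left(20 - 3\right) - 26 = \left(-4\right) 17 - 26 = -68 - 26 = -94$)
$M + \frac{10115 - 11250}{\left(17 \left(-67\right) + 78\right) + G} = -35774 + \frac{10115 - 11250}{\left(17 \left(-67\right) + 78\right) - 94} = -35774 - \frac{1135}{\left(-1139 + 78\right) - 94} = -35774 - \frac{1135}{-1061 - 94} = -35774 - \frac{1135}{-1155} = -35774 - - \frac{227}{231} = -35774 + \frac{227}{231} = - \frac{8263567}{231}$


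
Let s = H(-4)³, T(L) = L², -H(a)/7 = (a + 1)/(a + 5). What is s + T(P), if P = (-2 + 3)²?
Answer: 9262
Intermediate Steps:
P = 1 (P = 1² = 1)
H(a) = -7*(1 + a)/(5 + a) (H(a) = -7*(a + 1)/(a + 5) = -7*(1 + a)/(5 + a))
s = 9261 (s = (7*(-1 - 1*(-4))/(5 - 4))³ = (7*(-1 + 4)/1)³ = (7*1*3)³ = 21³ = 9261)
s + T(P) = 9261 + 1² = 9261 + 1 = 9262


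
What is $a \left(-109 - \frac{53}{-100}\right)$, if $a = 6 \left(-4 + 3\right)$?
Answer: $\frac{32541}{50} \approx 650.82$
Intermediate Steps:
$a = -6$ ($a = 6 \left(-1\right) = -6$)
$a \left(-109 - \frac{53}{-100}\right) = - 6 \left(-109 - \frac{53}{-100}\right) = - 6 \left(-109 - - \frac{53}{100}\right) = - 6 \left(-109 + \frac{53}{100}\right) = \left(-6\right) \left(- \frac{10847}{100}\right) = \frac{32541}{50}$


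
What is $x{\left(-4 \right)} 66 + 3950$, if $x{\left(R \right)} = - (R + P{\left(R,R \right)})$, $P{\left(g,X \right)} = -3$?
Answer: $4412$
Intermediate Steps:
$x{\left(R \right)} = 3 - R$ ($x{\left(R \right)} = - (R - 3) = - (-3 + R) = 3 - R$)
$x{\left(-4 \right)} 66 + 3950 = \left(3 - -4\right) 66 + 3950 = \left(3 + 4\right) 66 + 3950 = 7 \cdot 66 + 3950 = 462 + 3950 = 4412$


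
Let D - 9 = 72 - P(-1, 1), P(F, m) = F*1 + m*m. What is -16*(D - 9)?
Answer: -1152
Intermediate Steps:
P(F, m) = F + m²
D = 81 (D = 9 + (72 - (-1 + 1²)) = 9 + (72 - (-1 + 1)) = 9 + (72 - 1*0) = 9 + (72 + 0) = 9 + 72 = 81)
-16*(D - 9) = -16*(81 - 9) = -16*72 = -1152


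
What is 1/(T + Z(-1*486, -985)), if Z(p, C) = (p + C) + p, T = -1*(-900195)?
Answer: 1/898238 ≈ 1.1133e-6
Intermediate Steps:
T = 900195
Z(p, C) = C + 2*p (Z(p, C) = (C + p) + p = C + 2*p)
1/(T + Z(-1*486, -985)) = 1/(900195 + (-985 + 2*(-1*486))) = 1/(900195 + (-985 + 2*(-486))) = 1/(900195 + (-985 - 972)) = 1/(900195 - 1957) = 1/898238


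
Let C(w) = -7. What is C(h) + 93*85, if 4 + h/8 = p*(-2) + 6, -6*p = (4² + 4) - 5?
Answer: 7898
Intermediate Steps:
p = -5/2 (p = -((4² + 4) - 5)/6 = -((16 + 4) - 5)/6 = -(20 - 5)/6 = -⅙*15 = -5/2 ≈ -2.5000)
h = 56 (h = -32 + 8*(-5/2*(-2) + 6) = -32 + 8*(5 + 6) = -32 + 8*11 = -32 + 88 = 56)
C(h) + 93*85 = -7 + 93*85 = -7 + 7905 = 7898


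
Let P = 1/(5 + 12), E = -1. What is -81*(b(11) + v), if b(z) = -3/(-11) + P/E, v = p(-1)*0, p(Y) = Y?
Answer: -3240/187 ≈ -17.326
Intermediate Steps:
P = 1/17 ≈ 0.058824
v = 0 (v = -1*0 = 0)
b(z) = 40/187 (b(z) = -3/(-11) + (1/17)/(-1) = -3*(-1/11) + (1/17)*(-1) = 3/11 - 1/17 = 40/187)
-81*(b(11) + v) = -81*(40/187 + 0) = -81*40/187 = -3240/187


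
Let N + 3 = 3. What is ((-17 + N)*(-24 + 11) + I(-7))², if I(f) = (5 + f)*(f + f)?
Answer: 62001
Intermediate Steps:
N = 0 (N = -3 + 3 = 0)
I(f) = 2*f*(5 + f) (I(f) = (5 + f)*(2*f) = 2*f*(5 + f))
((-17 + N)*(-24 + 11) + I(-7))² = ((-17 + 0)*(-24 + 11) + 2*(-7)*(5 - 7))² = (-17*(-13) + 2*(-7)*(-2))² = (221 + 28)² = 249² = 62001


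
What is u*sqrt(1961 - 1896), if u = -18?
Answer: -18*sqrt(65) ≈ -145.12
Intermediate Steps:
u*sqrt(1961 - 1896) = -18*sqrt(1961 - 1896) = -18*sqrt(65)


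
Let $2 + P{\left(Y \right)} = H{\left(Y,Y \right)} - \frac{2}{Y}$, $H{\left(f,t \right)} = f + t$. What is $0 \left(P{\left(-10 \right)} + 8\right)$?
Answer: $0$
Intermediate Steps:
$P{\left(Y \right)} = -2 - \frac{2}{Y} + 2 Y$ ($P{\left(Y \right)} = -2 + \left(\left(Y + Y\right) - \frac{2}{Y}\right) = -2 + \left(2 Y - \frac{2}{Y}\right) = -2 + \left(- \frac{2}{Y} + 2 Y\right) = -2 - \frac{2}{Y} + 2 Y$)
$0 \left(P{\left(-10 \right)} + 8\right) = 0 \left(\left(-2 - \frac{2}{-10} + 2 \left(-10\right)\right) + 8\right) = 0 \left(\left(-2 - - \frac{1}{5} - 20\right) + 8\right) = 0 \left(\left(-2 + \frac{1}{5} - 20\right) + 8\right) = 0 \left(- \frac{109}{5} + 8\right) = 0 \left(- \frac{69}{5}\right) = 0$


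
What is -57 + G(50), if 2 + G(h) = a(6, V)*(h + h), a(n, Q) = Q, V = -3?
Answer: -359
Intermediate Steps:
G(h) = -2 - 6*h (G(h) = -2 - 3*(h + h) = -2 - 6*h)
-57 + G(50) = -57 + (-2 - 6*50) = -57 + (-2 - 300) = -57 - 302 = -359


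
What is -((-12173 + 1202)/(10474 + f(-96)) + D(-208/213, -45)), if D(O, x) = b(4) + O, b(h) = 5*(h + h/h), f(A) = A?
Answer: -50767403/2210514 ≈ -22.966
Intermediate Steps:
b(h) = 5 + 5*h (b(h) = 5*(h + 1) = 5*(1 + h) = 5 + 5*h)
D(O, x) = 25 + O (D(O, x) = (5 + 5*4) + O = (5 + 20) + O = 25 + O)
-((-12173 + 1202)/(10474 + f(-96)) + D(-208/213, -45)) = -((-12173 + 1202)/(10474 - 96) + (25 - 208/213)) = -(-10971/10378 + (25 - 208*1/213)) = -(-10971*1/10378 + (25 - 208/213)) = -(-10971/10378 + 5117/213) = -1*50767403/2210514 = -50767403/2210514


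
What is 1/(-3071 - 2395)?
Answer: -1/5466 ≈ -0.00018295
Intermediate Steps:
1/(-3071 - 2395) = 1/(-5466) = -1/5466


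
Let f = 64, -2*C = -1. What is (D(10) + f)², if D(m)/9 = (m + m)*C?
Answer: 23716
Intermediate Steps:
C = ½ (C = -½*(-1) = ½ ≈ 0.50000)
D(m) = 9*m (D(m) = 9*((m + m)*(½)) = 9*((2*m)*(½)) = 9*m)
(D(10) + f)² = (9*10 + 64)² = (90 + 64)² = 154² = 23716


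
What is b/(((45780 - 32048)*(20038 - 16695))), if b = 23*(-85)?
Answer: -1955/45906076 ≈ -4.2587e-5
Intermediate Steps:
b = -1955
b/(((45780 - 32048)*(20038 - 16695))) = -1955*1/((20038 - 16695)*(45780 - 32048)) = -1955/(13732*3343) = -1955/45906076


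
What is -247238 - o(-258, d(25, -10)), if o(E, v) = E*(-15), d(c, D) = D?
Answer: -251108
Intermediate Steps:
o(E, v) = -15*E
-247238 - o(-258, d(25, -10)) = -247238 - (-15)*(-258) = -247238 - 1*3870 = -247238 - 3870 = -251108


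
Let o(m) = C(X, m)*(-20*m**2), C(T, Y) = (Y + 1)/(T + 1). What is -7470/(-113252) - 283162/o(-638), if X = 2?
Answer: 439105409031/6673812385240 ≈ 0.065795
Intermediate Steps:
C(T, Y) = (1 + Y)/(1 + T)
o(m) = -20*m**2*(1/3 + m/3) (o(m) = ((1 + m)/(1 + 2))*(-20*m**2) = ((1 + m)/3)*(-20*m**2) = (1/3 + m/3)*(-20*m**2) = -20*m**2*(1/3 + m/3))
-7470/(-113252) - 283162/o(-638) = -7470/(-113252) - 283162*3/(8140880*(-1 - 1*(-638))) = -7470*(-1/113252) - 283162*3/(8140880*(-1 + 638)) = 3735/56626 - 283162/((20/3)*407044*637) = 3735/56626 - 283162/5185740560/3 = 3735/56626 - 283162*3/5185740560 = 3735/56626 - 38613/235715480 = 439105409031/6673812385240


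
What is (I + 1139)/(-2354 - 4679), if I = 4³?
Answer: -1203/7033 ≈ -0.17105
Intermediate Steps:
I = 64
(I + 1139)/(-2354 - 4679) = (64 + 1139)/(-2354 - 4679) = 1203/(-7033) = 1203*(-1/7033) = -1203/7033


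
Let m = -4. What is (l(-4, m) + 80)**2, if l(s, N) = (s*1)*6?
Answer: 3136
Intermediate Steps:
l(s, N) = 6*s (l(s, N) = s*6 = 6*s)
(l(-4, m) + 80)**2 = (6*(-4) + 80)**2 = (-24 + 80)**2 = 56**2 = 3136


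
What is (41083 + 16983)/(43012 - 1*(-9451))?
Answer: 58066/52463 ≈ 1.1068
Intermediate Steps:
(41083 + 16983)/(43012 - 1*(-9451)) = 58066/(43012 + 9451) = 58066/52463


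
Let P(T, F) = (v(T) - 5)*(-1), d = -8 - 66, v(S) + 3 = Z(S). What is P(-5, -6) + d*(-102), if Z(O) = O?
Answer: 7561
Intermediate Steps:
v(S) = -3 + S
d = -74
P(T, F) = 8 - T (P(T, F) = ((-3 + T) - 5)*(-1) = (-8 + T)*(-1) = 8 - T)
P(-5, -6) + d*(-102) = (8 - 1*(-5)) - 74*(-102) = (8 + 5) + 7548 = 13 + 7548 = 7561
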